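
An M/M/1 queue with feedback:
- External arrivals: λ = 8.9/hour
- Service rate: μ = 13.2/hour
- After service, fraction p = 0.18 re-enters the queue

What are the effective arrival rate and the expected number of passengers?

Effective arrival rate: λ_eff = λ/(1-p) = 8.9/(1-0.18) = 8.9/0.82 = 10.85366
ρ = λ_eff/μ = 10.85366/13.2 = 0.822247
L = ρ/(1-ρ) = 0.822247/(1-0.822247) = 4.6258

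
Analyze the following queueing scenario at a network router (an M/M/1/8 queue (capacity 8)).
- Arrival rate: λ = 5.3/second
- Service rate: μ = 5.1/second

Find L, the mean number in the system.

ρ = λ/μ = 5.3/5.1 = 1.039216
P₀ = (1-ρ)/(1-ρ^(K+1)) = (1-1.039216)/(1-1.039216^9) = -0.03922/-0.4137 = 0.09480
P_K = P₀×ρ^K = 0.09480 × 1.039216^8 = 0.09480 × 1.3603 = 0.1290
L = ρ[1 - (K+1)ρ^K + Kρ^(K+1)] / [(1-ρ)(1-ρ^(K+1))]
L = 1.039216 × (1 - 9×1.3603373 + 8×1.4136843) / ((1 - 1.039216) × (1 - 1.4136843)) = 4.2559 packets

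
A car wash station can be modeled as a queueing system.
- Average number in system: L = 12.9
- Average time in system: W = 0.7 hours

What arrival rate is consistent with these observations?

Little's Law: L = λW, so λ = L/W
λ = 12.9/0.7 = 18.4286 cars/hour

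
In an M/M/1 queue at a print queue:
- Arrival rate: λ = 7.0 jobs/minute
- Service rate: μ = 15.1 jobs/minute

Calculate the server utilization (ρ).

Server utilization: ρ = λ/μ
ρ = 7.0/15.1 = 0.4636
The server is busy 46.36% of the time.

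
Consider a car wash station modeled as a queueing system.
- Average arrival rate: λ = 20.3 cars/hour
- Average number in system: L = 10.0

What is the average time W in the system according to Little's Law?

Little's Law: L = λW, so W = L/λ
W = 10.0/20.3 = 0.4926 hours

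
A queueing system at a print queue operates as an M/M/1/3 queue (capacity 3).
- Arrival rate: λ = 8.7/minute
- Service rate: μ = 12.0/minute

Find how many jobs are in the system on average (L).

ρ = λ/μ = 8.7/12.0 = 0.7250
P₀ = (1-ρ)/(1-ρ^(K+1)) = (1-0.7250)/(1-0.7250^4) = 0.2750/0.7237 = 0.3800
P_K = P₀×ρ^K = 0.3800 × 0.7250^3 = 0.3800 × 0.3811 = 0.1448
L = ρ[1 - (K+1)ρ^K + Kρ^(K+1)] / [(1-ρ)(1-ρ^(K+1))]
L = 0.7250 × (1 - 4×0.381078 + 3×0.276282) / ((1 - 0.7250) × (1 - 0.276282)) = 1.1094 jobs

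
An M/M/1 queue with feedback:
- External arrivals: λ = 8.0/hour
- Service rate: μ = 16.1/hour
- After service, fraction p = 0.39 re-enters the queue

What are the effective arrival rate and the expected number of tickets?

Effective arrival rate: λ_eff = λ/(1-p) = 8.0/(1-0.39) = 8.0/0.61 = 13.1148
ρ = λ_eff/μ = 13.1148/16.1 = 0.81458
L = ρ/(1-ρ) = 0.81458/(1-0.81458) = 4.3932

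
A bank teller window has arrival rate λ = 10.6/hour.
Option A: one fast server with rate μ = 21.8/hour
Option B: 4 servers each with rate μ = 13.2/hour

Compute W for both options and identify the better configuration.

Option A: single server μ = 21.8 (M/M/1)
  ρ_A = 10.6/21.8 = 0.4862
  W_A = 1/(μ-λ) = 1/(21.8-10.6) = 1/11.20 = 0.08929

Option B: 4 servers μ = 13.2 (M/M/4)
  ρ_B = λ/(cμ) = 10.6/(4×13.2) = 0.2008
  Offered load a = λ/μ = cρ = 10.6/13.2 = 0.8030
  P₀ = [ Σₙ₌₀^3 aⁿ/n! + a^4/(4!(1-ρ)) ]⁻¹
  Σ = a^0/0! + a^1/1! + a^2/2! + a^3/3! = 1.0000 + 0.80303 + 0.32243 + 0.086307 = 2.2118
  a^4/(4!(1-ρ)) = 0.4158/(24 × 0.7992) = 0.02168
  P₀ = 1/(2.2118 + 0.02168) = 0.4477
  Lq = P₀·a^4·ρ / (4!(1-ρ)²) = 0.4477 × 0.4158 × 0.2008 / (24 × 0.6388) = 0.002438
  Wq_B = Lq/λ = 0.002438/10.6 = 0.0002300
  W_B = Wq_B + 1/μ = 0.0002300 + 0.07576 = 0.07599

Since W_B = 0.07599 < W_A = 0.08929, Option B (multiple servers) has the shorter time in system.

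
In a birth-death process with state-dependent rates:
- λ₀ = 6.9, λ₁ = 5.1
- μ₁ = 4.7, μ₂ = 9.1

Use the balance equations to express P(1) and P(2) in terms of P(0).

Balance equations:
State 0: λ₀P₀ = μ₁P₁ → P₁ = (λ₀/μ₁)P₀ = (6.9/4.7)P₀ = 1.4681P₀
State 1: P₂ = (λ₀λ₁)/(μ₁μ₂)P₀ = (6.9×5.1)/(4.7×9.1)P₀ = 0.8228P₀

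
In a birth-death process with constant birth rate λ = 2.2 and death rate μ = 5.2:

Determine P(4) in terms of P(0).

For constant rates: P(n)/P(0) = (λ/μ)^n
P(4)/P(0) = (2.2/5.2)^4 = 0.42308^4 = 0.03204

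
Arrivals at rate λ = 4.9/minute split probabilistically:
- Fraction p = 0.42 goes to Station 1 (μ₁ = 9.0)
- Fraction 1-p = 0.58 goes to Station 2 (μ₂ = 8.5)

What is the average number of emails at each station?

Effective rates: λ₁ = 4.9×0.42 = 2.058, λ₂ = 4.9×0.58 = 2.842
Station 1: ρ₁ = 2.058/9.0 = 0.2287, L₁ = ρ₁/(1-ρ₁) = 0.2287/(1-0.2287) = 0.2965
Station 2: ρ₂ = 2.842/8.5 = 0.33435, L₂ = ρ₂/(1-ρ₂) = 0.33435/(1-0.33435) = 0.5023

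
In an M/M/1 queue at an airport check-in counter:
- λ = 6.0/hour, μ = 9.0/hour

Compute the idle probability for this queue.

ρ = λ/μ = 6.0/9.0 = 0.6667
P(0) = 1 - ρ = 1 - 0.6667 = 0.3333
The server is idle 33.33% of the time.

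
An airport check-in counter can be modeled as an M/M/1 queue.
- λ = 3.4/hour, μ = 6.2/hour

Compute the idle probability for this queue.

ρ = λ/μ = 3.4/6.2 = 0.5484
P(0) = 1 - ρ = 1 - 0.5484 = 0.4516
The server is idle 45.16% of the time.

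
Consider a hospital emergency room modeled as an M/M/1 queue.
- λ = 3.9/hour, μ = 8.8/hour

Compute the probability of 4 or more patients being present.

ρ = λ/μ = 3.9/8.8 = 0.4432
P(N ≥ n) = ρⁿ
P(N ≥ 4) = 0.4432^4
P(N ≥ 4) = 0.03858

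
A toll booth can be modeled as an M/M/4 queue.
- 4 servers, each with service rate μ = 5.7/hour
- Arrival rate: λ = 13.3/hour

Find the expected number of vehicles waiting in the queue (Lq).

Traffic intensity: ρ = λ/(cμ) = 13.3/(4×5.7) = 0.5833
Since ρ = 0.5833 < 1, system is stable.
Offered load a = λ/μ = cρ = 13.3/5.7 = 2.3333
P₀ = [ Σₙ₌₀^3 aⁿ/n! + a^4/(4!(1-ρ)) ]⁻¹
Σ = a^0/0! + a^1/1! + a^2/2! + a^3/3! = 1.0000 + 2.3333 + 2.7222 + 2.1173 = 8.1728
a^4/(4!(1-ρ)) = 29.6420/(24 × 0.41667) = 2.9642
P₀ = 1/(8.1728 + 2.9642) = 0.08979
Lq = P₀·a^4·ρ / (4!(1-ρ)²) = 0.08979 × 29.6420 × 0.5833 / (24 × 0.1736) = 0.3726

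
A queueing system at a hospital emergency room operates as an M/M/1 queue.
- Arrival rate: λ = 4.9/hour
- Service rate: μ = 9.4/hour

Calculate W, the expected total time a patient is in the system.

First, compute utilization: ρ = λ/μ = 4.9/9.4 = 0.5213
For M/M/1: W = 1/(μ-λ)
W = 1/(9.4-4.9) = 1/4.50
W = 0.2222 hours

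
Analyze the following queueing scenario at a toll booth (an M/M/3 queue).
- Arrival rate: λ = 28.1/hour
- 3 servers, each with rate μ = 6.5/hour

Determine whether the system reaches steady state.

Stability requires ρ = λ/(cμ) < 1
ρ = 28.1/(3 × 6.5) = 28.1/19.50 = 1.4410
Since 1.4410 ≥ 1, the system is UNSTABLE.
Need c > λ/μ = 28.1/6.5 = 4.32.
Minimum servers needed: c = 5.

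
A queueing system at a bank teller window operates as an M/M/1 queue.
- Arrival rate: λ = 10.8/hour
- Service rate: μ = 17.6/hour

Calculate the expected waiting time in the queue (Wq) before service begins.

First, compute utilization: ρ = λ/μ = 10.8/17.6 = 0.6136
For M/M/1: Wq = λ/(μ(μ-λ))
Wq = 10.8/(17.6 × (17.6-10.8))
Wq = 10.8/(17.6 × 6.80)
Wq = 0.09024 hours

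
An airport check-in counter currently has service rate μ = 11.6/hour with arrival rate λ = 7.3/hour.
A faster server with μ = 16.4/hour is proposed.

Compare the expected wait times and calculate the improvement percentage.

System 1: ρ₁ = 7.3/11.6 = 0.6293, W₁ = 1/(11.6-7.3) = 0.2326
System 2: ρ₂ = 7.3/16.4 = 0.4451, W₂ = 1/(16.4-7.3) = 0.1099
Improvement: (W₁-W₂)/W₁ = (0.2326-0.1099)/0.2326 = 52.75%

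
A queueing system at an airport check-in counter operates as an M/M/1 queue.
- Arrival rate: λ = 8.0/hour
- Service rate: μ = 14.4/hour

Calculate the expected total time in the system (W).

First, compute utilization: ρ = λ/μ = 8.0/14.4 = 0.5556
For M/M/1: W = 1/(μ-λ)
W = 1/(14.4-8.0) = 1/6.40
W = 0.1562 hours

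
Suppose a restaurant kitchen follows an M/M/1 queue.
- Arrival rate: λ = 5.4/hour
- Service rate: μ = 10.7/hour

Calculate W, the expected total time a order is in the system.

First, compute utilization: ρ = λ/μ = 5.4/10.7 = 0.5047
For M/M/1: W = 1/(μ-λ)
W = 1/(10.7-5.4) = 1/5.30
W = 0.1887 hours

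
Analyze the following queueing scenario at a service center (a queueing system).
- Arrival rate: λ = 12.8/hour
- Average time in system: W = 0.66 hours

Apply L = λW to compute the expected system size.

Little's Law: L = λW
L = 12.8 × 0.66 = 8.4480 customers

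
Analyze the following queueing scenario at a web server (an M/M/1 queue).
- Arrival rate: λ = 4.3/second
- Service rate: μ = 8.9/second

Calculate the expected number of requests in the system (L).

ρ = λ/μ = 4.3/8.9 = 0.4831
For M/M/1: L = λ/(μ-λ)
L = 4.3/(8.9-4.3) = 4.3/4.60
L = 0.9348 requests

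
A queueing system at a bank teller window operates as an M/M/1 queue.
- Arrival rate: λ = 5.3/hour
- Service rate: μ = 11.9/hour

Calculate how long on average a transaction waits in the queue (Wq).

First, compute utilization: ρ = λ/μ = 5.3/11.9 = 0.4454
For M/M/1: Wq = λ/(μ(μ-λ))
Wq = 5.3/(11.9 × (11.9-5.3))
Wq = 5.3/(11.9 × 6.60)
Wq = 0.06748 hours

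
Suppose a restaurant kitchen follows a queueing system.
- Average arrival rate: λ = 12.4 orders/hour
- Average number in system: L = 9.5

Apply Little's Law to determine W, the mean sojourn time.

Little's Law: L = λW, so W = L/λ
W = 9.5/12.4 = 0.7661 hours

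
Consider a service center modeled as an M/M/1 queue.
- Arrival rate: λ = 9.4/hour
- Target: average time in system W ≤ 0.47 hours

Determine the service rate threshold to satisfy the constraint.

For M/M/1: W = 1/(μ-λ)
Need W ≤ 0.47, so 1/(μ-λ) ≤ 0.47
μ - λ ≥ 1/0.47 = 2.1277
μ ≥ 9.4 + 2.1277 = 11.5277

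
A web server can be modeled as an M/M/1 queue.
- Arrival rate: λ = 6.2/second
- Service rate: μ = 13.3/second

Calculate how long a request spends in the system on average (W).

First, compute utilization: ρ = λ/μ = 6.2/13.3 = 0.4662
For M/M/1: W = 1/(μ-λ)
W = 1/(13.3-6.2) = 1/7.10
W = 0.1408 seconds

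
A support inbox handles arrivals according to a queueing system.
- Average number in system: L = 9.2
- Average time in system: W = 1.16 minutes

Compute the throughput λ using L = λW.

Little's Law: L = λW, so λ = L/W
λ = 9.2/1.16 = 7.9310 emails/minute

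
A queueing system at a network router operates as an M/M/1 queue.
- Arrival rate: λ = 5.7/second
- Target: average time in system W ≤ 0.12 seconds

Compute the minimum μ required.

For M/M/1: W = 1/(μ-λ)
Need W ≤ 0.12, so 1/(μ-λ) ≤ 0.12
μ - λ ≥ 1/0.12 = 8.3333
μ ≥ 5.7 + 8.3333 = 14.0333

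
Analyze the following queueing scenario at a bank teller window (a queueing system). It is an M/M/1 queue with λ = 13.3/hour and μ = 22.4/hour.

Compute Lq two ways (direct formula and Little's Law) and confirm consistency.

Method 1 (direct): Lq = λ²/(μ(μ-λ)) = 176.89/(22.4 × 9.10) = 0.8678

Method 2 (Little's Law):
W = 1/(μ-λ) = 1/9.10 = 0.10989
Wq = W - 1/μ = 0.10989 - 0.044643 = 0.06525
Lq = λWq = 13.3 × 0.06525 = 0.8678 ✔ (matches Method 1)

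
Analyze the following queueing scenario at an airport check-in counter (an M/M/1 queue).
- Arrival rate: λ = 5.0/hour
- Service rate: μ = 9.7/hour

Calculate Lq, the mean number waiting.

ρ = λ/μ = 5.0/9.7 = 0.5155
For M/M/1: Lq = λ²/(μ(μ-λ))
Lq = 25.00/(9.7 × 4.70)
Lq = 0.5484 passengers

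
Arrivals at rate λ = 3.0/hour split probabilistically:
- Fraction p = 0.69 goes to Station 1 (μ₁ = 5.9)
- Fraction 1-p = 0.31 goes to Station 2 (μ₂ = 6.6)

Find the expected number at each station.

Effective rates: λ₁ = 3.0×0.69 = 2.07, λ₂ = 3.0×0.31 = 0.93
Station 1: ρ₁ = 2.07/5.9 = 0.35085, L₁ = ρ₁/(1-ρ₁) = 0.35085/(1-0.35085) = 0.5405
Station 2: ρ₂ = 0.93/6.6 = 0.1409, L₂ = ρ₂/(1-ρ₂) = 0.1409/(1-0.1409) = 0.1640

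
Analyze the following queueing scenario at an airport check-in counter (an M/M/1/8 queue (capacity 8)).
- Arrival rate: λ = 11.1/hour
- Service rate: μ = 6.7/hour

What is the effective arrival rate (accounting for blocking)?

ρ = λ/μ = 11.1/6.7 = 1.6567
P₀ = (1-ρ)/(1-ρ^(K+1)) = (1-1.6567)/(1-1.6567^9) = -0.6567/-93.0145 = 0.007060
P_K = P₀×ρ^K = 0.0070602 × 1.6567^8 = 0.0070602 × 56.7481 = 0.4007
λ_eff = λ(1-P_K) = 11.1 × (1 - 0.40066) = 11.1 × 0.59934 = 6.6527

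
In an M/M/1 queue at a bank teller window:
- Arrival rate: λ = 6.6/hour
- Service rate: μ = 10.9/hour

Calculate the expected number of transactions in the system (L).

ρ = λ/μ = 6.6/10.9 = 0.6055
For M/M/1: L = λ/(μ-λ)
L = 6.6/(10.9-6.6) = 6.6/4.30
L = 1.5349 transactions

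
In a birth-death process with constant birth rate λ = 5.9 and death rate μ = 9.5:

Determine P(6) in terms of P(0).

For constant rates: P(n)/P(0) = (λ/μ)^n
P(6)/P(0) = (5.9/9.5)^6 = 0.62105^6 = 0.05738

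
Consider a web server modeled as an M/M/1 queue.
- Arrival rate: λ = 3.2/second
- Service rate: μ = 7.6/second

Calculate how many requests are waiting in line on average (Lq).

ρ = λ/μ = 3.2/7.6 = 0.4211
For M/M/1: Lq = λ²/(μ(μ-λ))
Lq = 10.24/(7.6 × 4.40)
Lq = 0.3062 requests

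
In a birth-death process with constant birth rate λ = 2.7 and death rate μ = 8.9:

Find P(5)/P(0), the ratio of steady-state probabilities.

For constant rates: P(n)/P(0) = (λ/μ)^n
P(5)/P(0) = (2.7/8.9)^5 = 0.30337^5 = 0.002570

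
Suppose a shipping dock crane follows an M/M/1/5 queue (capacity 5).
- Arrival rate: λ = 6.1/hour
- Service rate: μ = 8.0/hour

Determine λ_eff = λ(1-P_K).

ρ = λ/μ = 6.1/8.0 = 0.7625
P₀ = (1-ρ)/(1-ρ^(K+1)) = (1-0.7625)/(1-0.7625^6) = 0.2375/0.8035 = 0.2956
P_K = P₀×ρ^K = 0.29559 × 0.7625^5 = 0.29559 × 0.25775 = 0.07619
λ_eff = λ(1-P_K) = 6.1 × (1 - 0.07619) = 6.1 × 0.9238 = 5.6352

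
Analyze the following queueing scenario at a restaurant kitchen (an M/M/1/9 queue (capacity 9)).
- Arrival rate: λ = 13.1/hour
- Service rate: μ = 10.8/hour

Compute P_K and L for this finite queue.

ρ = λ/μ = 13.1/10.8 = 1.21296
P₀ = (1-ρ)/(1-ρ^(K+1)) = (1-1.21296)/(1-1.21296^10) = -0.21296/-5.8939 = 0.03613
P_K = P₀×ρ^K = 0.036132 × 1.21296^9 = 0.036132 × 5.6835 = 0.2054
Blocking probability P_9 = 0.2054 (20.54%)
L = ρ[1 - (K+1)ρ^K + Kρ^(K+1)] / [(1-ρ)(1-ρ^(K+1))]
L = 1.21296 × (1 - 10×5.68353 + 9×6.89390) / ((1 - 1.21296) × (1 - 6.89390)) = 6.0010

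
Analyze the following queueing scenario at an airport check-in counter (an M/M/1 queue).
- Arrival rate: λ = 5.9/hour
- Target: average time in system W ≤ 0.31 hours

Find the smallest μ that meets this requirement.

For M/M/1: W = 1/(μ-λ)
Need W ≤ 0.31, so 1/(μ-λ) ≤ 0.31
μ - λ ≥ 1/0.31 = 3.2258
μ ≥ 5.9 + 3.2258 = 9.1258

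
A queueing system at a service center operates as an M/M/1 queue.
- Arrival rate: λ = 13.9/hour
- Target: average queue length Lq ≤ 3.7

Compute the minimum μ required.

For M/M/1: Lq = λ²/(μ(μ-λ))
Need Lq ≤ 3.7, i.e. μ(μ-λ) ≥ λ²/3.7
μ² - 13.9μ - 193.21/3.7 ≥ 0  →  μ² - 13.9μ - 52.21892 ≥ 0
Quadratic formula (positive root): μ = [λ + √(λ² + 4×52.21892)]/2
Discriminant: 193.21 + 4×52.21892 = 402.0857, √402.0857 = 20.05207
μ ≥ (13.9 + 20.05207)/2 = 16.9760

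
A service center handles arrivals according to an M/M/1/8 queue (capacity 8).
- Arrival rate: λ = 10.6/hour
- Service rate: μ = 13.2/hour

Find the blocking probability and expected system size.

ρ = λ/μ = 10.6/13.2 = 0.80303
P₀ = (1-ρ)/(1-ρ^(K+1)) = (1-0.80303)/(1-0.80303^9) = 0.19697/0.86114 = 0.2287
P_K = P₀×ρ^K = 0.22873 × 0.80303^8 = 0.22873 × 0.17292 = 0.03955
Blocking probability P_8 = 0.03955 (3.96%)
L = ρ[1 - (K+1)ρ^K + Kρ^(K+1)] / [(1-ρ)(1-ρ^(K+1))]
L = 0.80303 × (1 - 9×0.172924 + 8×0.138863) / ((1 - 0.80303) × (1 - 0.138863)) = 2.6256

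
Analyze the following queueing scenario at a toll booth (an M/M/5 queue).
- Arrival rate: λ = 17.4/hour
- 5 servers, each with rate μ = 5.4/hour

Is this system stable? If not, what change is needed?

Stability requires ρ = λ/(cμ) < 1
ρ = 17.4/(5 × 5.4) = 17.4/27.00 = 0.6444
Since 0.6444 < 1, the system is STABLE.
The servers are busy 64.44% of the time.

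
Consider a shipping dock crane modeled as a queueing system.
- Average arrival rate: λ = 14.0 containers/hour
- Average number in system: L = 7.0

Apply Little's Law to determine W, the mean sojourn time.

Little's Law: L = λW, so W = L/λ
W = 7.0/14.0 = 0.5000 hours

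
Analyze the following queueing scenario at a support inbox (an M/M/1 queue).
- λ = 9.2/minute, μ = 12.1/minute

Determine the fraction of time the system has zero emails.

ρ = λ/μ = 9.2/12.1 = 0.7603
P(0) = 1 - ρ = 1 - 0.7603 = 0.2397
The server is idle 23.97% of the time.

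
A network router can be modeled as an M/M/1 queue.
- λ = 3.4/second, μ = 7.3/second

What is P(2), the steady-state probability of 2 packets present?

ρ = λ/μ = 3.4/7.3 = 0.4658
P(n) = (1-ρ)ρⁿ
P(2) = (1-0.4658) × 0.4658^2
P(2) = 0.5342 × 0.2170
P(2) = 0.1159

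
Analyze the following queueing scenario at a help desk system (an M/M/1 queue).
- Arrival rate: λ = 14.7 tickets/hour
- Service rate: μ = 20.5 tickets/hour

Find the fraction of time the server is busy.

Server utilization: ρ = λ/μ
ρ = 14.7/20.5 = 0.7171
The server is busy 71.71% of the time.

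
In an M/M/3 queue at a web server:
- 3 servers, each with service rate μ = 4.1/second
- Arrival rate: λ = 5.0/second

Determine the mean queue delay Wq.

Traffic intensity: ρ = λ/(cμ) = 5.0/(3×4.1) = 0.4065
Since ρ = 0.4065 < 1, system is stable.
Offered load a = λ/μ = cρ = 5.0/4.1 = 1.2195
P₀ = [ Σₙ₌₀^2 aⁿ/n! + a^3/(3!(1-ρ)) ]⁻¹
Σ = a^0/0! + a^1/1! + a^2/2! = 1.0000 + 1.2195 + 0.7436 = 2.9631
a^3/(3!(1-ρ)) = 1.8137/(6 × 0.5935) = 0.5093
P₀ = 1/(2.9631 + 0.5093) = 0.2880
Lq = P₀·a^3·ρ / (3!(1-ρ)²) = 0.2880 × 1.8137 × 0.4065 / (6 × 0.3522) = 0.1005
Wq = Lq/λ = 0.10046/5.0 = 0.02009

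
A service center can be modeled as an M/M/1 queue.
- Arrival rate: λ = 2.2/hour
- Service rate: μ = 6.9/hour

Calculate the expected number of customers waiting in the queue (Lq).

ρ = λ/μ = 2.2/6.9 = 0.3188
For M/M/1: Lq = λ²/(μ(μ-λ))
Lq = 4.84/(6.9 × 4.70)
Lq = 0.1492 customers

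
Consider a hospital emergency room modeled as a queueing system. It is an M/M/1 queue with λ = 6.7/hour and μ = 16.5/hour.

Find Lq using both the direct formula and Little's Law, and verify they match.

Method 1 (direct): Lq = λ²/(μ(μ-λ)) = 44.89/(16.5 × 9.80) = 0.2776

Method 2 (Little's Law):
W = 1/(μ-λ) = 1/9.80 = 0.10204
Wq = W - 1/μ = 0.10204 - 0.060606 = 0.04143
Lq = λWq = 6.7 × 0.04143 = 0.2776 ✔ (matches Method 1)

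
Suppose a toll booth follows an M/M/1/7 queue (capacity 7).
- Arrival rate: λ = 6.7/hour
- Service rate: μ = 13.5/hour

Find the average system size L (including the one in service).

ρ = λ/μ = 6.7/13.5 = 0.496296
P₀ = (1-ρ)/(1-ρ^(K+1)) = (1-0.496296)/(1-0.496296^8) = 0.5037/0.9963 = 0.5056
P_K = P₀×ρ^K = 0.50556 × 0.496296^7 = 0.50556 × 0.0074163 = 0.003749
L = ρ[1 - (K+1)ρ^K + Kρ^(K+1)] / [(1-ρ)(1-ρ^(K+1))]
L = 0.496296 × (1 - 8×0.007416 + 7×0.003681) / ((1 - 0.496296) × (1 - 0.003681)) = 0.9557 vehicles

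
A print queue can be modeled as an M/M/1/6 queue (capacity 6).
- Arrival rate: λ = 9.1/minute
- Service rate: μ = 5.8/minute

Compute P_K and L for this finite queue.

ρ = λ/μ = 9.1/5.8 = 1.56897
P₀ = (1-ρ)/(1-ρ^(K+1)) = (1-1.56897)/(1-1.56897^7) = -0.5690/-22.4047 = 0.02540
P_K = P₀×ρ^K = 0.025395 × 1.56897^6 = 0.025395 × 14.9172 = 0.3788
Blocking probability P_6 = 0.3788 (37.88%)
L = ρ[1 - (K+1)ρ^K + Kρ^(K+1)] / [(1-ρ)(1-ρ^(K+1))]
L = 1.56897 × (1 - 7×14.9172 + 6×23.4047) / ((1 - 1.56897) × (1 - 23.4047)) = 4.5549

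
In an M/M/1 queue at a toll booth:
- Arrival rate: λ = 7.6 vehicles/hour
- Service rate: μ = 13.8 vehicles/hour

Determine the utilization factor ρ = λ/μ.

Server utilization: ρ = λ/μ
ρ = 7.6/13.8 = 0.5507
The server is busy 55.07% of the time.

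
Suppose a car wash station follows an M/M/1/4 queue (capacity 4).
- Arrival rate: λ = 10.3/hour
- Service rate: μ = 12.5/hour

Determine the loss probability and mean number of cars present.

ρ = λ/μ = 10.3/12.5 = 0.8240
P₀ = (1-ρ)/(1-ρ^(K+1)) = (1-0.8240)/(1-0.8240^5) = 0.1760/0.6201 = 0.2838
P_K = P₀×ρ^K = 0.2838 × 0.8240^4 = 0.2838 × 0.4610 = 0.1308
Blocking probability P_4 = 0.1308 (13.08%)
L = ρ[1 - (K+1)ρ^K + Kρ^(K+1)] / [(1-ρ)(1-ρ^(K+1))]
L = 0.8240 × (1 - 5×0.461008 + 4×0.379871) / ((1 - 0.8240) × (1 - 0.379871)) = 1.6190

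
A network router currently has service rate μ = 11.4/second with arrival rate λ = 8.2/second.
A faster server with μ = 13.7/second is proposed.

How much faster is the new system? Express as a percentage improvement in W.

System 1: ρ₁ = 8.2/11.4 = 0.7193, W₁ = 1/(11.4-8.2) = 0.3125
System 2: ρ₂ = 8.2/13.7 = 0.5985, W₂ = 1/(13.7-8.2) = 0.1818
Improvement: (W₁-W₂)/W₁ = (0.3125-0.1818)/0.3125 = 41.82%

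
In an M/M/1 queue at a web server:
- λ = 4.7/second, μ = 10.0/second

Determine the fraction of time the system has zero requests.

ρ = λ/μ = 4.7/10.0 = 0.4700
P(0) = 1 - ρ = 1 - 0.4700 = 0.5300
The server is idle 53.00% of the time.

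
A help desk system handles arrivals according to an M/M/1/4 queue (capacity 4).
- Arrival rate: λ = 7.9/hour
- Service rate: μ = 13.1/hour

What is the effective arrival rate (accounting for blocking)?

ρ = λ/μ = 7.9/13.1 = 0.60305
P₀ = (1-ρ)/(1-ρ^(K+1)) = (1-0.60305)/(1-0.60305^5) = 0.3970/0.9202 = 0.4314
P_K = P₀×ρ^K = 0.43135 × 0.60305^4 = 0.43135 × 0.13226 = 0.05705
λ_eff = λ(1-P_K) = 7.9 × (1 - 0.05705) = 7.9 × 0.94295 = 7.4493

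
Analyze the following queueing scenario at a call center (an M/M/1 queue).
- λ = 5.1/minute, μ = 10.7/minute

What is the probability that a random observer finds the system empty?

ρ = λ/μ = 5.1/10.7 = 0.4766
P(0) = 1 - ρ = 1 - 0.4766 = 0.5234
The server is idle 52.34% of the time.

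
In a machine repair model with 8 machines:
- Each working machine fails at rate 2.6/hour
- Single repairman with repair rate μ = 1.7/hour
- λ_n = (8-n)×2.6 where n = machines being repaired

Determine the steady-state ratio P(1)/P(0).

P(1)/P(0) = ∏_{i=0}^{1-1} λ_i/μ_{i+1}
= (8-0)×2.6/1.7
= 12.2353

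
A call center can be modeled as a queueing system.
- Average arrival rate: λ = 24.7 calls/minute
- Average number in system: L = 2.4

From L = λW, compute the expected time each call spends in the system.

Little's Law: L = λW, so W = L/λ
W = 2.4/24.7 = 0.09717 minutes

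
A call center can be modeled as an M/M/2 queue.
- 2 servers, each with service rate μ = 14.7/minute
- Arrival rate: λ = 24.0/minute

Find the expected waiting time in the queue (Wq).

Traffic intensity: ρ = λ/(cμ) = 24.0/(2×14.7) = 0.8163
Since ρ = 0.8163 < 1, system is stable.
Offered load a = λ/μ = cρ = 24.0/14.7 = 1.6327
P₀ = [ Σₙ₌₀^1 aⁿ/n! + a^2/(2!(1-ρ)) ]⁻¹
Σ = a^0/0! + a^1/1! = 1.0000 + 1.6327 = 2.6327
a^2/(2!(1-ρ)) = 2.665556/(2 × 0.1836735) = 7.2562
P₀ = 1/(2.6327 + 7.2562) = 0.1011
Lq = P₀·a^2·ρ / (2!(1-ρ)²) = 0.10112 × 2.6656 × 0.81633 / (2 × 0.033736) = 3.2612
Wq = Lq/λ = 3.2612/24.0 = 0.1359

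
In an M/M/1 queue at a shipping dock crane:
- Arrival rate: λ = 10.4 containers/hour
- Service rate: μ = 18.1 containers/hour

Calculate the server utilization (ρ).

Server utilization: ρ = λ/μ
ρ = 10.4/18.1 = 0.5746
The server is busy 57.46% of the time.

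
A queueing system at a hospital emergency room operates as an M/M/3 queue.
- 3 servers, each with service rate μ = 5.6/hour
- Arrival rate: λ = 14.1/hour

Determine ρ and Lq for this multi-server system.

Traffic intensity: ρ = λ/(cμ) = 14.1/(3×5.6) = 0.8393
Since ρ = 0.8393 < 1, system is stable.
Offered load a = λ/μ = cρ = 14.1/5.6 = 2.5179
P₀ = [ Σₙ₌₀^2 aⁿ/n! + a^3/(3!(1-ρ)) ]⁻¹
Σ = a^0/0! + a^1/1! + a^2/2! = 1.0000 + 2.5179 + 3.1698 = 6.6877
a^3/(3!(1-ρ)) = 15.9622/(6 × 0.160714) = 16.5534
P₀ = 1/(6.6877 + 16.5534) = 0.04303
Lq = P₀·a^3·ρ / (3!(1-ρ)²) = 0.043027 × 15.9622 × 0.83929 / (6 × 0.025829) = 3.7195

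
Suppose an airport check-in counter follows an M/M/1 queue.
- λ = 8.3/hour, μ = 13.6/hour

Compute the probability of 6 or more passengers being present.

ρ = λ/μ = 8.3/13.6 = 0.6103
P(N ≥ n) = ρⁿ
P(N ≥ 6) = 0.6103^6
P(N ≥ 6) = 0.05167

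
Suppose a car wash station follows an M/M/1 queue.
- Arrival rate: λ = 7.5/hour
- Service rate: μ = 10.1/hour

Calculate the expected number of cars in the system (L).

ρ = λ/μ = 7.5/10.1 = 0.7426
For M/M/1: L = λ/(μ-λ)
L = 7.5/(10.1-7.5) = 7.5/2.60
L = 2.8846 cars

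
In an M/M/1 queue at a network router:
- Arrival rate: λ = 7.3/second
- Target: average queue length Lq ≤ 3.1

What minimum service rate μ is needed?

For M/M/1: Lq = λ²/(μ(μ-λ))
Need Lq ≤ 3.1, i.e. μ(μ-λ) ≥ λ²/3.1
μ² - 7.3μ - 53.29/3.1 ≥ 0  →  μ² - 7.3μ - 17.19032 ≥ 0
Quadratic formula (positive root): μ = [λ + √(λ² + 4×17.19032)]/2
Discriminant: 53.29 + 4×17.19032 = 122.0513, √122.0513 = 11.0477
μ ≥ (7.3 + 11.0477)/2 = 9.1738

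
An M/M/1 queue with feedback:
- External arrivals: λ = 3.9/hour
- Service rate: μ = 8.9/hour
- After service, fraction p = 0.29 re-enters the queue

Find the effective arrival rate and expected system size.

Effective arrival rate: λ_eff = λ/(1-p) = 3.9/(1-0.29) = 3.9/0.71 = 5.492958
ρ = λ_eff/μ = 5.492958/8.9 = 0.617186
L = ρ/(1-ρ) = 0.617186/(1-0.617186) = 1.6122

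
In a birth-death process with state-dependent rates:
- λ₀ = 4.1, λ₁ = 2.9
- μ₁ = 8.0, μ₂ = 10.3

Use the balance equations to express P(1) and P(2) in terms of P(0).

Balance equations:
State 0: λ₀P₀ = μ₁P₁ → P₁ = (λ₀/μ₁)P₀ = (4.1/8.0)P₀ = 0.5125P₀
State 1: P₂ = (λ₀λ₁)/(μ₁μ₂)P₀ = (4.1×2.9)/(8.0×10.3)P₀ = 0.1443P₀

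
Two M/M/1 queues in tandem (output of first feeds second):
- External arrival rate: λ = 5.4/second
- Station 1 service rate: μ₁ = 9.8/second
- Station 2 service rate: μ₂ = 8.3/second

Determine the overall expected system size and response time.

By Jackson's theorem, each station behaves as independent M/M/1.
Station 1: ρ₁ = 5.4/9.8 = 0.5510, L₁ = ρ₁/(1-ρ₁) = λ/(μ₁-λ) = 5.4/4.40 = 1.22727
Station 2: ρ₂ = 5.4/8.3 = 0.6506, L₂ = ρ₂/(1-ρ₂) = λ/(μ₂-λ) = 5.4/2.90 = 1.86207
Total: L = L₁ + L₂ = 1.22727 + 1.86207 = 3.0893
W = L/λ = 3.0893/5.4 = 0.5721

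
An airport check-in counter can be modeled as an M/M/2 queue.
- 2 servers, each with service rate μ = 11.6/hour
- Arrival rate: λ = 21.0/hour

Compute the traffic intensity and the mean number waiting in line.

Traffic intensity: ρ = λ/(cμ) = 21.0/(2×11.6) = 0.9052
Since ρ = 0.9052 < 1, system is stable.
Offered load a = λ/μ = cρ = 21.0/11.6 = 1.8103
P₀ = [ Σₙ₌₀^1 aⁿ/n! + a^2/(2!(1-ρ)) ]⁻¹
Σ = a^0/0! + a^1/1! = 1.0000 + 1.8103 = 2.8103
a^2/(2!(1-ρ)) = 3.27735/(2 × 0.0948276) = 17.2806
P₀ = 1/(2.8103 + 17.2806) = 0.04977
Lq = P₀·a^2·ρ / (2!(1-ρ)²) = 0.0497738 × 3.27735 × 0.905172 / (2 × 0.00899227) = 8.2102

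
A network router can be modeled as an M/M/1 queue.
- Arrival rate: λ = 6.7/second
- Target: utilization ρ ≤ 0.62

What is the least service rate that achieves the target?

ρ = λ/μ, so μ = λ/ρ
μ ≥ 6.7/0.62 = 10.8065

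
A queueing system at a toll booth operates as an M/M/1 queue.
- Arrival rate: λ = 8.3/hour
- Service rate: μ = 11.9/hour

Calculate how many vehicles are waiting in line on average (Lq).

ρ = λ/μ = 8.3/11.9 = 0.6975
For M/M/1: Lq = λ²/(μ(μ-λ))
Lq = 68.89/(11.9 × 3.60)
Lq = 1.6081 vehicles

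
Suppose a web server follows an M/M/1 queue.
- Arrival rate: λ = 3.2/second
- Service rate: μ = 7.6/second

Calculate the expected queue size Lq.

ρ = λ/μ = 3.2/7.6 = 0.4211
For M/M/1: Lq = λ²/(μ(μ-λ))
Lq = 10.24/(7.6 × 4.40)
Lq = 0.3062 requests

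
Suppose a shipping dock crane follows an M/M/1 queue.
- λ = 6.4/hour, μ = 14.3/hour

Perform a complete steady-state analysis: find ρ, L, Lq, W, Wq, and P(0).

Step 1: ρ = λ/μ = 6.4/14.3 = 0.4476
Step 2: L = λ/(μ-λ) = 6.4/7.90 = 0.8101
Step 3: Lq = λ²/(μ(μ-λ)) = 40.96/(14.3×7.90) = 0.3626
Step 4: W = 1/(μ-λ) = 1/7.90 = 0.12658
Step 5: Wq = λ/(μ(μ-λ)) = 6.4/(14.3×7.90) = 0.05665
Step 6: P(0) = 1-ρ = 0.5524
Verify: L = λW = 6.4×0.12658 = 0.8101 ✔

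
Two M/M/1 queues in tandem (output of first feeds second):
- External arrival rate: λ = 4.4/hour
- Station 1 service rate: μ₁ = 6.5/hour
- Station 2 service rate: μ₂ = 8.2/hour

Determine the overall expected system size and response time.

By Jackson's theorem, each station behaves as independent M/M/1.
Station 1: ρ₁ = 4.4/6.5 = 0.6769, L₁ = ρ₁/(1-ρ₁) = λ/(μ₁-λ) = 4.4/2.10 = 2.0952
Station 2: ρ₂ = 4.4/8.2 = 0.5366, L₂ = ρ₂/(1-ρ₂) = λ/(μ₂-λ) = 4.4/3.80 = 1.1579
Total: L = L₁ + L₂ = 2.0952 + 1.1579 = 3.2531
W = L/λ = 3.2531/4.4 = 0.7393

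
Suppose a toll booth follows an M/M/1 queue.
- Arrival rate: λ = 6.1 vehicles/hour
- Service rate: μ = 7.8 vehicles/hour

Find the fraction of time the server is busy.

Server utilization: ρ = λ/μ
ρ = 6.1/7.8 = 0.7821
The server is busy 78.21% of the time.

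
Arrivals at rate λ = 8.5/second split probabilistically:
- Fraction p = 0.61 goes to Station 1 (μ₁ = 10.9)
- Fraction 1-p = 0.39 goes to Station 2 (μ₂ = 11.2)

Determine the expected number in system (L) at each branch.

Effective rates: λ₁ = 8.5×0.61 = 5.185, λ₂ = 8.5×0.39 = 3.315
Station 1: ρ₁ = 5.185/10.9 = 0.4757, L₁ = ρ₁/(1-ρ₁) = 0.4757/(1-0.4757) = 0.9073
Station 2: ρ₂ = 3.315/11.2 = 0.29598, L₂ = ρ₂/(1-ρ₂) = 0.29598/(1-0.29598) = 0.4204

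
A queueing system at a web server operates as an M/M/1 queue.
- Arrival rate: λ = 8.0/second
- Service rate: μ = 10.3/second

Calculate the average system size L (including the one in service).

ρ = λ/μ = 8.0/10.3 = 0.7767
For M/M/1: L = λ/(μ-λ)
L = 8.0/(10.3-8.0) = 8.0/2.30
L = 3.4783 requests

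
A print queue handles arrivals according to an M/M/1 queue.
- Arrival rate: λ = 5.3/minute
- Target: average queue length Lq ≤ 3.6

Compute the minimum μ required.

For M/M/1: Lq = λ²/(μ(μ-λ))
Need Lq ≤ 3.6, i.e. μ(μ-λ) ≥ λ²/3.6
μ² - 5.3μ - 28.09/3.6 ≥ 0  →  μ² - 5.3μ - 7.80278 ≥ 0
Quadratic formula (positive root): μ = [λ + √(λ² + 4×7.80278)]/2
Discriminant: 28.09 + 4×7.80278 = 59.3011, √59.3011 = 7.7007
μ ≥ (5.3 + 7.7007)/2 = 6.5004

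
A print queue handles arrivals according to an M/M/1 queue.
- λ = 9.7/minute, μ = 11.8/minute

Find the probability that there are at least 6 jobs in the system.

ρ = λ/μ = 9.7/11.8 = 0.82203
P(N ≥ n) = ρⁿ
P(N ≥ 6) = 0.82203^6
P(N ≥ 6) = 0.3086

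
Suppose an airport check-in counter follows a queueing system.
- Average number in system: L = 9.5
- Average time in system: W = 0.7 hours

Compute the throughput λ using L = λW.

Little's Law: L = λW, so λ = L/W
λ = 9.5/0.7 = 13.5714 passengers/hour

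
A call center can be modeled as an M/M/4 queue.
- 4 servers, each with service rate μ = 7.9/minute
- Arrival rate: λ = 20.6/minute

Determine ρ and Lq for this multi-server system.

Traffic intensity: ρ = λ/(cμ) = 20.6/(4×7.9) = 0.6519
Since ρ = 0.6519 < 1, system is stable.
Offered load a = λ/μ = cρ = 20.6/7.9 = 2.6076
P₀ = [ Σₙ₌₀^3 aⁿ/n! + a^4/(4!(1-ρ)) ]⁻¹
Σ = a^0/0! + a^1/1! + a^2/2! + a^3/3! = 1.0000000 + 2.6075949 + 3.3997757 + 2.9550793 = 9.9624
a^4/(4!(1-ρ)) = 46.2339/(24 × 0.3481) = 5.5341
P₀ = 1/(9.9624 + 5.5341) = 0.06453
Lq = P₀·a^4·ρ / (4!(1-ρ)²) = 0.064531 × 46.2339 × 0.65190 / (24 × 0.12117) = 0.6688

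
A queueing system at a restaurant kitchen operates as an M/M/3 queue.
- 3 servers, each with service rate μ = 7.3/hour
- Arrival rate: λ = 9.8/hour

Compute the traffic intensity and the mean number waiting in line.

Traffic intensity: ρ = λ/(cμ) = 9.8/(3×7.3) = 0.4475
Since ρ = 0.4475 < 1, system is stable.
Offered load a = λ/μ = cρ = 9.8/7.3 = 1.3425
P₀ = [ Σₙ₌₀^2 aⁿ/n! + a^3/(3!(1-ρ)) ]⁻¹
Σ = a^0/0! + a^1/1! + a^2/2! = 1.0000 + 1.3425 + 0.9011 = 3.2436
a^3/(3!(1-ρ)) = 2.4194/(6 × 0.5525) = 0.7298
P₀ = 1/(3.2436 + 0.7298) = 0.2517
Lq = P₀·a^3·ρ / (3!(1-ρ)²) = 0.2517 × 2.4194 × 0.4475 / (6 × 0.3053) = 0.1488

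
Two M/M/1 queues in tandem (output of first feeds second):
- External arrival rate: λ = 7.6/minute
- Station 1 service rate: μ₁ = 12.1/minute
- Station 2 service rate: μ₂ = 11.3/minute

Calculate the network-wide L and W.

By Jackson's theorem, each station behaves as independent M/M/1.
Station 1: ρ₁ = 7.6/12.1 = 0.6281, L₁ = ρ₁/(1-ρ₁) = λ/(μ₁-λ) = 7.6/4.50 = 1.68889
Station 2: ρ₂ = 7.6/11.3 = 0.6726, L₂ = ρ₂/(1-ρ₂) = λ/(μ₂-λ) = 7.6/3.70 = 2.05405
Total: L = L₁ + L₂ = 1.68889 + 2.05405 = 3.7429
W = L/λ = 3.7429/7.6 = 0.4925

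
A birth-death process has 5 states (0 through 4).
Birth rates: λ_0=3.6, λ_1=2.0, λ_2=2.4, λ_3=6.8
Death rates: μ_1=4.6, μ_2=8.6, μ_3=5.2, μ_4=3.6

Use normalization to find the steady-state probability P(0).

Ratios P(n)/P(0) = (λ₀···λₙ₋₁)/(μ₁···μₙ):
P(1)/P(0) = (3.6)/(4.6) = 0.7826
P(2)/P(0) = (3.6×2.0)/(4.6×8.6) = 0.1820
P(3)/P(0) = (3.6×2.0×2.4)/(4.6×8.6×5.2) = 0.08400
P(4)/P(0) = (3.6×2.0×2.4×6.8)/(4.6×8.6×5.2×3.6) = 0.1587

Normalization: ∑ P(n) = 1
P(0) × (1.0000 + 0.7826 + 0.1820 + 0.08400 + 0.1587) = 1
P(0) × 2.2073 = 1
P(0) = 1/2.2073 = 0.4530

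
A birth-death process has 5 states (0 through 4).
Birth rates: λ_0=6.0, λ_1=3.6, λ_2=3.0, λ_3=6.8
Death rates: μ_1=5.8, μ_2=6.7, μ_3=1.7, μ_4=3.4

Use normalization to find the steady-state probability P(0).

Ratios P(n)/P(0) = (λ₀···λₙ₋₁)/(μ₁···μₙ):
P(1)/P(0) = (6.0)/(5.8) = 1.0345
P(2)/P(0) = (6.0×3.6)/(5.8×6.7) = 0.5558
P(3)/P(0) = (6.0×3.6×3.0)/(5.8×6.7×1.7) = 0.9809
P(4)/P(0) = (6.0×3.6×3.0×6.8)/(5.8×6.7×1.7×3.4) = 1.9618

Normalization: ∑ P(n) = 1
P(0) × (1.0000 + 1.0345 + 0.5558 + 0.9809 + 1.9618) = 1
P(0) × 5.5330 = 1
P(0) = 1/5.5330 = 0.1807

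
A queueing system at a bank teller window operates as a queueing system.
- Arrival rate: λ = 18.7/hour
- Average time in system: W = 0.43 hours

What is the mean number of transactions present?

Little's Law: L = λW
L = 18.7 × 0.43 = 8.0410 transactions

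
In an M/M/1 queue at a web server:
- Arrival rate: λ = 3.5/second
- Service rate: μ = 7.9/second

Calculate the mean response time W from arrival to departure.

First, compute utilization: ρ = λ/μ = 3.5/7.9 = 0.4430
For M/M/1: W = 1/(μ-λ)
W = 1/(7.9-3.5) = 1/4.40
W = 0.2273 seconds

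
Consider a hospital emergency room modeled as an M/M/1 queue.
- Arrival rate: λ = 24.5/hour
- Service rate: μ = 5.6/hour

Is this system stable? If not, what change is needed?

Stability requires ρ = λ/(cμ) < 1
ρ = 24.5/(1 × 5.6) = 24.5/5.60 = 4.3750
Since 4.3750 ≥ 1, the system is UNSTABLE.
Queue grows without bound. Need μ > λ = 24.5.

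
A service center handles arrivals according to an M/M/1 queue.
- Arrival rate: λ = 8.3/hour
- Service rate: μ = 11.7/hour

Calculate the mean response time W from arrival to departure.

First, compute utilization: ρ = λ/μ = 8.3/11.7 = 0.7094
For M/M/1: W = 1/(μ-λ)
W = 1/(11.7-8.3) = 1/3.40
W = 0.2941 hours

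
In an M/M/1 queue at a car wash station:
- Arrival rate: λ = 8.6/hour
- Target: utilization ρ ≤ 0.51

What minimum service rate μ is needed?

ρ = λ/μ, so μ = λ/ρ
μ ≥ 8.6/0.51 = 16.8627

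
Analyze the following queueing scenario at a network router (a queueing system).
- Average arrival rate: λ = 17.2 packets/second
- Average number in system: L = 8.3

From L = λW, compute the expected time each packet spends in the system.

Little's Law: L = λW, so W = L/λ
W = 8.3/17.2 = 0.4826 seconds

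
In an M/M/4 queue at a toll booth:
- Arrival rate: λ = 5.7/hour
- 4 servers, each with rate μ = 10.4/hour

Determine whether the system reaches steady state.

Stability requires ρ = λ/(cμ) < 1
ρ = 5.7/(4 × 10.4) = 5.7/41.60 = 0.1370
Since 0.1370 < 1, the system is STABLE.
The servers are busy 13.70% of the time.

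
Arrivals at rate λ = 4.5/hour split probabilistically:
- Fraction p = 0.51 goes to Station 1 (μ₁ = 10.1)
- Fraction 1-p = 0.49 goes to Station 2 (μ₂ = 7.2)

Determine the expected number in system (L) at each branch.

Effective rates: λ₁ = 4.5×0.51 = 2.295, λ₂ = 4.5×0.49 = 2.205
Station 1: ρ₁ = 2.295/10.1 = 0.2272, L₁ = ρ₁/(1-ρ₁) = 0.2272/(1-0.2272) = 0.2940
Station 2: ρ₂ = 2.205/7.2 = 0.30625, L₂ = ρ₂/(1-ρ₂) = 0.30625/(1-0.30625) = 0.4414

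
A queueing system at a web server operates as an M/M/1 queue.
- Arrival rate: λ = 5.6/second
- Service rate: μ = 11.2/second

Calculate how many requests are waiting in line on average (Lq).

ρ = λ/μ = 5.6/11.2 = 0.5000
For M/M/1: Lq = λ²/(μ(μ-λ))
Lq = 31.36/(11.2 × 5.60)
Lq = 0.5000 requests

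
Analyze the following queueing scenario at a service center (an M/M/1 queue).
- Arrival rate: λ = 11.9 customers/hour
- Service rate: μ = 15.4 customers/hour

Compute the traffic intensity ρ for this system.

Server utilization: ρ = λ/μ
ρ = 11.9/15.4 = 0.7727
The server is busy 77.27% of the time.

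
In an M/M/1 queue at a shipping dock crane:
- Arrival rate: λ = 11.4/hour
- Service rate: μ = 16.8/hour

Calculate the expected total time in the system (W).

First, compute utilization: ρ = λ/μ = 11.4/16.8 = 0.6786
For M/M/1: W = 1/(μ-λ)
W = 1/(16.8-11.4) = 1/5.40
W = 0.1852 hours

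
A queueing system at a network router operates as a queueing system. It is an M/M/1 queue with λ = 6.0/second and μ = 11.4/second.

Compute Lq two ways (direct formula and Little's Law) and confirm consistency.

Method 1 (direct): Lq = λ²/(μ(μ-λ)) = 36.00/(11.4 × 5.40) = 0.5848

Method 2 (Little's Law):
W = 1/(μ-λ) = 1/5.40 = 0.18519
Wq = W - 1/μ = 0.18519 - 0.087719 = 0.09747
Lq = λWq = 6.0 × 0.09747 = 0.5848 ✔ (matches Method 1)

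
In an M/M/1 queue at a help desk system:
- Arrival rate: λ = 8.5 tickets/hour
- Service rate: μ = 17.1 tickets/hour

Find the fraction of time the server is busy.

Server utilization: ρ = λ/μ
ρ = 8.5/17.1 = 0.4971
The server is busy 49.71% of the time.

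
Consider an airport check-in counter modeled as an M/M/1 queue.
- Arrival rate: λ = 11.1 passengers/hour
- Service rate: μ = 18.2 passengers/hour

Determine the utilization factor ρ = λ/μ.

Server utilization: ρ = λ/μ
ρ = 11.1/18.2 = 0.6099
The server is busy 60.99% of the time.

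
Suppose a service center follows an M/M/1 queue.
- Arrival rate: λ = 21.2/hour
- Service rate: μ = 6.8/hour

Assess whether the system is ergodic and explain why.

Stability requires ρ = λ/(cμ) < 1
ρ = 21.2/(1 × 6.8) = 21.2/6.80 = 3.1176
Since 3.1176 ≥ 1, the system is UNSTABLE.
Queue grows without bound. Need μ > λ = 21.2.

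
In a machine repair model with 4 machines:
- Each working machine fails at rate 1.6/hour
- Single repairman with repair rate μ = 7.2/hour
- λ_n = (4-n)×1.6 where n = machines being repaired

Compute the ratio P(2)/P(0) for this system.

P(2)/P(0) = ∏_{i=0}^{2-1} λ_i/μ_{i+1}
= (4-0)×1.6/7.2 × (4-1)×1.6/7.2
= 0.5926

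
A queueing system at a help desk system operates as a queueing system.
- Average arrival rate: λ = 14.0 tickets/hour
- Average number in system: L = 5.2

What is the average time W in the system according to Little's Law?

Little's Law: L = λW, so W = L/λ
W = 5.2/14.0 = 0.3714 hours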